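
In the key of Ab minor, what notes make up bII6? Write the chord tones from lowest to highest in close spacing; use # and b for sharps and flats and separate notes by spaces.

Db Fb Bbb

Scale degree 2 in Ab minor is Bb; lowering it a half step gives Bbb. bII6 is the Neapolitan sixth — a major triad on the lowered second degree, here in its customary first inversion.
So the chord is Bbb-Db-Fb, a major triad.
With the 6 figure the chord is in first inversion; from the bass Db upward in close position it reads Db-Fb-Bbb.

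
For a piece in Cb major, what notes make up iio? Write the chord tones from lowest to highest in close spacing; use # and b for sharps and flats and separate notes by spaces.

iio is the diminished supertonic triad, borrowed from the parallel minor. In Cb major that root is Db.
So the chord is Db-Fb-Abb.

Db Fb Abb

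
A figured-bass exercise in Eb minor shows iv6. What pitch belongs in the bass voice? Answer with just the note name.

iv in Eb minor has root Ab; the chord is Ab-Cb-Eb.
The figure 6 means first inversion — the third is in the bass.

Cb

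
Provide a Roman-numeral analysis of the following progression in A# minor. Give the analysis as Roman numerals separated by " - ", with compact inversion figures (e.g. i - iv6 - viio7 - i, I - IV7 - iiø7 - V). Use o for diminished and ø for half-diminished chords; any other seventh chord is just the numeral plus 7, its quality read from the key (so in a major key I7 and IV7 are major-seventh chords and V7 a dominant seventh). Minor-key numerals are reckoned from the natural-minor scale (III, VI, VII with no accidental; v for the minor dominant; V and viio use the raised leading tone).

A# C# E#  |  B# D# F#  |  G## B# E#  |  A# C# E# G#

A#-C#-E#: minor triad on A# = scale degree 1 → i.
B#-D#-F# has root B#, degree 2 in A# minor, so iio.
G##-B#-E# has root E#, degree 5 in A# minor, so V6.
A#-C#-E#-G# has root A#, degree 1 in A# minor, so i7.

i - iio - V6 - i7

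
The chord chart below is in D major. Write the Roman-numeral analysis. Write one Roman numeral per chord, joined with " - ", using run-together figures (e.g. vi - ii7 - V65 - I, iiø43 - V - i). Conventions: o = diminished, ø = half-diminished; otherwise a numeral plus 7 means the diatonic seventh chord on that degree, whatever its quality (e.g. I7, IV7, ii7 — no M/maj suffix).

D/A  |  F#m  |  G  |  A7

I64 - iii - IV - V7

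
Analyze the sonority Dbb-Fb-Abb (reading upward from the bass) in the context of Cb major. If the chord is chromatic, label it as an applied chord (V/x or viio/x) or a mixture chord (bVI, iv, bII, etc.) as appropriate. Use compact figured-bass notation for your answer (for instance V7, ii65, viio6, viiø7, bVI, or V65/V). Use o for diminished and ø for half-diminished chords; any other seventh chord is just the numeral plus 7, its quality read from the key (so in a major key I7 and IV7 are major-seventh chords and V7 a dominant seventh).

The pitches Dbb-Fb-Abb form a major triad rooted on Dbb.
Dbb is the lowered second degree of Cb major (diatonic 2 would be Db). This is the Neapolitan chord — a major triad on the lowered second degree.

bII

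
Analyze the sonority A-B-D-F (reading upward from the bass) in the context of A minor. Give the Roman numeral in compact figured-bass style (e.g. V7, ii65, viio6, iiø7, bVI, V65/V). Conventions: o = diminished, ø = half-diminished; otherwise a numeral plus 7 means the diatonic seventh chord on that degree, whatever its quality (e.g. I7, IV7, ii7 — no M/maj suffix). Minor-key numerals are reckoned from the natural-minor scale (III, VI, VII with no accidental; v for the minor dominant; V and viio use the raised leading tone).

iiø42

The pitches B-D-F-A form a half-diminished seventh chord rooted on B.
In A minor, B is the supertonic; the diatonic half-diminished seventh chord there is iiø7.
With A in the bass the chord is in third inversion, so the figured bass is 42.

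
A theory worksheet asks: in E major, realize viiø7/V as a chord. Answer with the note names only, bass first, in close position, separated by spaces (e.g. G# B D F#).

A# C# E G#

viiø7/V is a secondary leading-tone chord. The target V is B in E major; the applied chord is rooted a semitone below, on A#.
Building a half-diminished seventh chord on A# gives A#-C#-E-G#.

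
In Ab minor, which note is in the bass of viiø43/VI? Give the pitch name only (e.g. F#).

The applied chord viiø43/VI is rooted on Eb: Eb-Gb-Bbb-Db.
The figure 43 means second inversion — the fifth is in the bass.

Bbb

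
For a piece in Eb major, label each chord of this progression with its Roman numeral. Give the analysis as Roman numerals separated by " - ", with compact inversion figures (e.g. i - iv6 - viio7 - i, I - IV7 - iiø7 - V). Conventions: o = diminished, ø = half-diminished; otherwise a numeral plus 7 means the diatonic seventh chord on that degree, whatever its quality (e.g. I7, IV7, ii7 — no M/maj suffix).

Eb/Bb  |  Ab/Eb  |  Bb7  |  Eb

I64 - IV64 - V7 - I

Eb/Bb has root Eb, degree 1 in Eb major, so I64.
Ab/Eb has root Ab, degree 4 in Eb major, so IV64.
Bb7: dominant seventh chord on Bb = scale degree 5 → V7.
Eb: root Eb is the tonic; major triad there is I.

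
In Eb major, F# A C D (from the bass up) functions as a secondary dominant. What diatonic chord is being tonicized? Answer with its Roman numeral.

The chord is a dominant seventh chord on D.
A dominant resolves down a perfect fifth: D → G. In Eb major, G is scale degree 3, i.e. iii.

iii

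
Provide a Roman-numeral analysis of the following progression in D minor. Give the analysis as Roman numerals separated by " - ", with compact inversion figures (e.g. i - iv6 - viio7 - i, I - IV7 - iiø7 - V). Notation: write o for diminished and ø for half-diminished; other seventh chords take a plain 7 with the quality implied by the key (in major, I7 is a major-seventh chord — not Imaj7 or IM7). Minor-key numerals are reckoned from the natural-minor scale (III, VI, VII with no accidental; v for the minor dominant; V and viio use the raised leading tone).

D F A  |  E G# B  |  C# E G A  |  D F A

D-F-A: root D is the tonic; minor triad there is i.
E-G#-B is the secondary dominant of V (major triad on E): V/V.
C#-E-G-A has root A, degree 5 in D minor, so V65.
D-F-A: root D is the tonic; minor triad there is i.

i - V/V - V65 - i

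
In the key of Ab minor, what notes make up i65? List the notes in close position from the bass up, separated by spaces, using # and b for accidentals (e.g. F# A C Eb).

Cb Eb Gb Ab

In Ab minor, the first degree is Ab, and the diatonic chord built there is a minor seventh chord.
That chord is spelled Ab-Cb-Eb-Gb.
The figured bass 65 indicates first inversion, placing the third (Cb) in the bass: Cb-Eb-Gb-Ab.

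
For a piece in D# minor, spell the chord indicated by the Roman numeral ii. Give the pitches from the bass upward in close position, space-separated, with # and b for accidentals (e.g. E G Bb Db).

ii is the minor supertonic, borrowed from the parallel major (the Dorian ii). In D# minor that root is E#.
So the chord is E#-G#-B#, a minor triad.

E# G# B#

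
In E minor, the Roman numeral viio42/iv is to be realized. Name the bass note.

F

The applied chord viio42/iv is rooted on G#: G#-B-D-F.
The figure 42 means third inversion — the seventh is in the bass.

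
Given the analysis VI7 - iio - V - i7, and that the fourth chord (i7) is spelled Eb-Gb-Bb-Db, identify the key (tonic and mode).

Eb minor

The anchor chord is a minor seventh chord on Eb, labeled i7.
If Eb is scale degree 1 and the mode makes that degree carry a minor seventh chord, the tonic is Eb and the mode is minor.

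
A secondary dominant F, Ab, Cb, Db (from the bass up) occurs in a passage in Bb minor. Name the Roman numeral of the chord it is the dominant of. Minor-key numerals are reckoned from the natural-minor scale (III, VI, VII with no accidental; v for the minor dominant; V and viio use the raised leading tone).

VI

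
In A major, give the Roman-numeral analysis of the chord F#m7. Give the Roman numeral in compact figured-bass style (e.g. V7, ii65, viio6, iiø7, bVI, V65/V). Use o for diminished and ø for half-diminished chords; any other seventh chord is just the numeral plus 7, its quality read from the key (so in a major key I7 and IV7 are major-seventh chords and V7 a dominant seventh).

vi7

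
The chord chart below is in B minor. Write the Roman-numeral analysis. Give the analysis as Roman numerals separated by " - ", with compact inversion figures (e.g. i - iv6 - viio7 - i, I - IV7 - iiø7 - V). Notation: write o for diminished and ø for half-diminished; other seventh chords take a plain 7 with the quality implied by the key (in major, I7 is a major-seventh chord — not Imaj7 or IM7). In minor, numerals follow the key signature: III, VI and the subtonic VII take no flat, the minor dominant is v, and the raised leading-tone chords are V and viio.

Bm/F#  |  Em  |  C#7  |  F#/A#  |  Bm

i64 - iv - V7/V - V6 - i

Bm/F#: root B is the tonic; minor triad there is i64.
Em: minor triad on E = scale degree 4 → iv.
C#7 is the secondary dominant of V (dominant seventh chord on C#): V7/V.
F#/A# has root F#, degree 5 in B minor, so V6.
Bm: minor triad on B = scale degree 1 → i.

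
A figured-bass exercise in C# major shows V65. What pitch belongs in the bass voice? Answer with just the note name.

B#

V in C# major has root G#; the chord is G#-B#-D#-F#.
The figure 65 means first inversion — the third is in the bass.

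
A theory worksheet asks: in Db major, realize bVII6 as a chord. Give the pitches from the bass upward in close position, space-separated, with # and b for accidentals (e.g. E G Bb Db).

Eb Gb Cb

Scale degree 7 in Db major is C; lowering it a half step gives Cb. bVII6 is a major triad on the lowered seventh degree (the subtonic), borrowed from the parallel minor.
So the chord is Cb-Eb-Gb, a major triad.
The figured bass 6 indicates first inversion, placing the third (Eb) in the bass: Eb-Gb-Cb.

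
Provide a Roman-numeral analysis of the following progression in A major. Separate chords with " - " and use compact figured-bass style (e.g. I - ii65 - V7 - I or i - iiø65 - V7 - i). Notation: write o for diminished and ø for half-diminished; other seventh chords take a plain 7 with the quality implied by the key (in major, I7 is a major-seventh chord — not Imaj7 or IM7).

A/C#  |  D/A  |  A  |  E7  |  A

I6 - IV64 - I - V7 - I

A/C#: root A is the tonic; major triad there is I6.
D/A: major triad on D = scale degree 4 → IV64.
A: major triad on A = scale degree 1 → I.
E7 has root E, degree 5 in A major, so V7.
A: major triad on A = scale degree 1 → I.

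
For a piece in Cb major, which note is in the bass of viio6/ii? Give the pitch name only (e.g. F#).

Eb

The applied chord viio6/ii is rooted on C: C-Eb-Gb.
The figure 6 means first inversion — the third is in the bass.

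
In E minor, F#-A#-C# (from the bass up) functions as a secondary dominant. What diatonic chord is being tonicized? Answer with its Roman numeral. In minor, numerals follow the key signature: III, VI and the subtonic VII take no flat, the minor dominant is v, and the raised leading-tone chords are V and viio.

The chord is a major triad on F#.
A dominant resolves down a perfect fifth: F# → B. In E minor, B is scale degree 5, i.e. V.

V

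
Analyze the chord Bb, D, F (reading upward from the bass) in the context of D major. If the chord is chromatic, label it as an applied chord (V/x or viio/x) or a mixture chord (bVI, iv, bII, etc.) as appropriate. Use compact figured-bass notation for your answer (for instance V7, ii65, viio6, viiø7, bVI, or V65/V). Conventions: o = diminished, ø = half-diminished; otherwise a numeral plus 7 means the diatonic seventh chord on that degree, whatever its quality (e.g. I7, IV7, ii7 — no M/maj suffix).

bVI

The pitches Bb-D-F form a major triad rooted on Bb.
Bb is the lowered sixth degree of D major (diatonic 6 would be B). This is a major triad on the lowered sixth degree, borrowed from the parallel minor.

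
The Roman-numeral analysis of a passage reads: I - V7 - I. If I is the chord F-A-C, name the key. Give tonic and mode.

The anchor chord is a major triad on F, labeled I.
If F is scale degree 1 and the mode makes that degree carry a major triad, the tonic is F and the mode is major.

F major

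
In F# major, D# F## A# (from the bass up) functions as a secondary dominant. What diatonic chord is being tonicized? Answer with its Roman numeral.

The chord is a major triad on D#.
A dominant resolves down a perfect fifth: D# → G#. In F# major, G# is scale degree 2, i.e. ii.

ii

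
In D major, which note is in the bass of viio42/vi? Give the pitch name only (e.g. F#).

The applied chord viio42/vi is rooted on A#: A#-C#-E-G.
The figure 42 means third inversion — the seventh is in the bass.

G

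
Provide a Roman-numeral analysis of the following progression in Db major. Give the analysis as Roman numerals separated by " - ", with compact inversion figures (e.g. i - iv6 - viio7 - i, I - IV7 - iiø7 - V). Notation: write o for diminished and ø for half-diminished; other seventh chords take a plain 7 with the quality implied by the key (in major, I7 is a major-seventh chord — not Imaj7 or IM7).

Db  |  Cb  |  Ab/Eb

Db has root Db, degree 1 in Db major, so I.
Cb is non-diatonic — bVII, a mixture chord from Db minor.
Ab/Eb: major triad on Ab = scale degree 5 → V64.

I - bVII - V64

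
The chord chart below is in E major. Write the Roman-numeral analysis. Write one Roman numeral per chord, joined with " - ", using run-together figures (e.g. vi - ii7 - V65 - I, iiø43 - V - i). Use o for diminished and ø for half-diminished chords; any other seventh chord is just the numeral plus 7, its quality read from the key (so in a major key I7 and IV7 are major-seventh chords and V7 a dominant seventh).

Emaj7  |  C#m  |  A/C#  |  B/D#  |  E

I7 - vi - IV6 - V6 - I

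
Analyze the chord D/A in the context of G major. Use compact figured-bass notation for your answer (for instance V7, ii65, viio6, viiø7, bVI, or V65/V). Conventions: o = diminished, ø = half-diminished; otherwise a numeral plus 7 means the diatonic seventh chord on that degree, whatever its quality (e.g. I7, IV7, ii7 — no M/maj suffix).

Stacked in thirds the chord is D-F#-A: a major triad on D.
In G major, D is the dominant; the diatonic major triad there is V.
With A in the bass the chord is in second inversion, so the figured bass is 64.

V64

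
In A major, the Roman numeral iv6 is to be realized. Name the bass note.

F

iv in A major has root D; the chord is D-F-A.
The figure 6 means first inversion — the third is in the bass.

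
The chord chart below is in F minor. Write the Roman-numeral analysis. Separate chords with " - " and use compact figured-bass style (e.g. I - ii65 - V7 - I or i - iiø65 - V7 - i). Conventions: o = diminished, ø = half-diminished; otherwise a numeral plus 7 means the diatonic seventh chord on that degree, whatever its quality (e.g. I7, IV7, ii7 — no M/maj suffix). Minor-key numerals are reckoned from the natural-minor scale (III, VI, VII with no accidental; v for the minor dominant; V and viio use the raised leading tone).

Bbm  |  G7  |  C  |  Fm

Bbm has root Bb, degree 4 in F minor, so iv.
G7: a dominant seventh chord on G, the applied dominant of V → V7/V.
C: major triad on C = scale degree 5 → V.
Fm has root F, degree 1 in F minor, so i.

iv - V7/V - V - i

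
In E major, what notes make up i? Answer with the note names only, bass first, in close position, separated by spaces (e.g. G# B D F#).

i is the minor tonic, borrowed from the parallel minor. In E major that root is E.
So the chord is E-G-B.

E G B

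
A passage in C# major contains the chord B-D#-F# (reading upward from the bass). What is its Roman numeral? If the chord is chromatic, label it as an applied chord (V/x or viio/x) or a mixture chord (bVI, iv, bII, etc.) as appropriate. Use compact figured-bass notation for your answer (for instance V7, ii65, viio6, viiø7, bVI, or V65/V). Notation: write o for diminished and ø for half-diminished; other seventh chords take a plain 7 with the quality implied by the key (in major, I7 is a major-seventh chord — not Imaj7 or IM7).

bVII

Stacked in thirds the chord is B-D#-F#: a major triad on B.
B is the lowered seventh degree of C# major (diatonic 7 would be B#). This is a major triad on the lowered seventh degree (the subtonic), borrowed from the parallel minor.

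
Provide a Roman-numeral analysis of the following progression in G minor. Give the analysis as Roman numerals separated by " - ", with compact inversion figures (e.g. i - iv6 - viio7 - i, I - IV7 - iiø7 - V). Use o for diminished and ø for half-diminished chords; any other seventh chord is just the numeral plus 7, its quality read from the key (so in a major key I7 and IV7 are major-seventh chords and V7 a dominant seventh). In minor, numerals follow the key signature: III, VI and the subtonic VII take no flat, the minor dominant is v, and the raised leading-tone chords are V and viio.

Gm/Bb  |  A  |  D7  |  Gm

Gm/Bb has root G, degree 1 in G minor, so i6.
A: a major triad on A, the applied dominant of V → V/V.
D7: root D is the dominant; dominant seventh chord there is V7.
Gm: root G is the tonic; minor triad there is i.

i6 - V/V - V7 - i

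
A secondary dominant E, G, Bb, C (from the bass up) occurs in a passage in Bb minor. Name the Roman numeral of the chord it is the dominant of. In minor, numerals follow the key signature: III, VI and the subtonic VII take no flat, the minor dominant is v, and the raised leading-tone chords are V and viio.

The chord is a dominant seventh chord on C.
A dominant resolves down a perfect fifth: C → F. In Bb minor, F is scale degree 5, i.e. V.

V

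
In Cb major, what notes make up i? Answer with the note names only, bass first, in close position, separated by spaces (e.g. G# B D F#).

Scale degree 1 in Cb major is Cb; here the chord built on it is altered to a minor triad. i is the minor tonic, borrowed from the parallel minor.
So the chord is Cb-Ebb-Gb, a minor triad.

Cb Ebb Gb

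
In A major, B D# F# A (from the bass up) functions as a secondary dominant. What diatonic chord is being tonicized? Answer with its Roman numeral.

V

The chord is a dominant seventh chord on B.
A dominant resolves down a perfect fifth: B → E. In A major, E is scale degree 5, i.e. V.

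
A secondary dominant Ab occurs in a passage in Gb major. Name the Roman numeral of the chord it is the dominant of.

V

The chord is a major triad on Ab.
A dominant resolves down a perfect fifth: Ab → Db. In Gb major, Db is scale degree 5, i.e. V.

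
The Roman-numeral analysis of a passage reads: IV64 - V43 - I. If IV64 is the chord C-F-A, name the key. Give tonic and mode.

C major

The chord F/C is a major triad rooted on F; its label is IV64.
Counting down 3 scale steps from F places the tonic on C; a major triad on degree 4 is diatonic only in major.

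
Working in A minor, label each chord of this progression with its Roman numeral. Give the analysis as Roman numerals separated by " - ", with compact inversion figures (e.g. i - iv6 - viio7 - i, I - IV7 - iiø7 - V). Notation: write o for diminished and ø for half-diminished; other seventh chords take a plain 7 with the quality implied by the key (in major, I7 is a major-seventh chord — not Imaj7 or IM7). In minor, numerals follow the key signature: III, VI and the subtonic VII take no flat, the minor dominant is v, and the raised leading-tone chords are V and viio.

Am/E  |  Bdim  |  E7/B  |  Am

Am/E: minor triad on A = scale degree 1 → i64.
Bdim: diminished triad on B = scale degree 2 → iio.
E7/B has root E, degree 5 in A minor, so V43.
Am: minor triad on A = scale degree 1 → i.

i64 - iio - V43 - i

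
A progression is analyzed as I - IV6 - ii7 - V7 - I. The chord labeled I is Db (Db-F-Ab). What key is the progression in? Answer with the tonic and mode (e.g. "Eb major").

I is given as Db-F-Ab — a major triad with root Db.
If Db is scale degree 1 and the mode makes that degree carry a major triad, the tonic is Db and the mode is major.

Db major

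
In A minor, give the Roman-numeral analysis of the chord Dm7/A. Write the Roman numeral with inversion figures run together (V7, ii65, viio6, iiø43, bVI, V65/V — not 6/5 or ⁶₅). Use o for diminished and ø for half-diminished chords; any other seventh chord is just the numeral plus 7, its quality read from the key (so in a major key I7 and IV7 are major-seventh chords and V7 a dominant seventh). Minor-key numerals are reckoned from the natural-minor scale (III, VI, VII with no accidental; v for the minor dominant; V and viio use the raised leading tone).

iv43

Stacked in thirds the chord is D-F-A-C: a minor seventh chord on D.
D is scale degree 4 in A minor, and a minor seventh chord on that degree is written iv7.
With A in the bass the chord is in second inversion, so the figured bass is 43.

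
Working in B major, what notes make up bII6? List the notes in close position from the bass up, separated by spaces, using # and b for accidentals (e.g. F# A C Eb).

E G C

Scale degree 2 in B major is C#; lowering it a half step gives C. bII6 is the Neapolitan sixth — a major triad on the lowered second degree, here in its customary first inversion.
So the chord is C-E-G.
With the 6 figure the chord is in first inversion; from the bass E upward in close position it reads E-G-C.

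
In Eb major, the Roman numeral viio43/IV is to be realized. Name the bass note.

Db

The applied chord viio43/IV is rooted on G: G-Bb-Db-Fb.
The figure 43 means second inversion — the fifth is in the bass.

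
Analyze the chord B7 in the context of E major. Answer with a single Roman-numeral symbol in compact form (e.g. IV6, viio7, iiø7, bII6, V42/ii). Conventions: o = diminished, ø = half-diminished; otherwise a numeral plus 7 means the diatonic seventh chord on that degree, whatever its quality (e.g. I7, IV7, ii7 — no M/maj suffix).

V7

The pitches B-D#-F#-A form a dominant seventh chord rooted on B.
B is scale degree 5 in E major, and a dominant seventh chord on that degree is written V7.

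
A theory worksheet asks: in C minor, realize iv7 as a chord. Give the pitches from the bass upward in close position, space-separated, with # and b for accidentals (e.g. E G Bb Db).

F Ab C Eb

The numeral's case and figure indicate a minor seventh chord. In C minor its root, scale degree 4, is F.
Stacking thirds from F gives F-Ab-C-Eb.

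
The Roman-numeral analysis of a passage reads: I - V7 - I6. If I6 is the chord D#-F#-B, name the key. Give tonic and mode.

The anchor chord is a major triad on B, labeled I6.
If B is scale degree 1 and the mode makes that degree carry a major triad, the tonic is B and the mode is major.

B major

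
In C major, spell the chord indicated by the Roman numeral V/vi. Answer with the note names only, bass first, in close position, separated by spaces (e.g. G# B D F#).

V/vi is a secondary dominant — the dominant triad of vi. vi in C major is A, so the applied chord's root is E, a perfect fifth above.
Building a major triad on E gives E-G#-B.

E G# B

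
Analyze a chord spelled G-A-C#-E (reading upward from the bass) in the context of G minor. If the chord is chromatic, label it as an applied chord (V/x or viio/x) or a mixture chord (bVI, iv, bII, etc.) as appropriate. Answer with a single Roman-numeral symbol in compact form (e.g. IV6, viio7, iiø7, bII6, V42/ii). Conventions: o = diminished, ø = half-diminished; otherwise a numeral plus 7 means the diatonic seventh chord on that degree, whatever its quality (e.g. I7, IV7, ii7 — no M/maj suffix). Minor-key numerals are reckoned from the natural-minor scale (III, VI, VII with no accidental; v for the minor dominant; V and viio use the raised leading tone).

Stacked in thirds the chord is A-C#-E-G: a dominant seventh chord on A.
A is not a diatonic chord root with this quality in G minor, but it lies a perfect fifth above D (V), so the chord functions as an applied dominant of V.
With G in the bass the chord is in third inversion, so the figured bass is 42.

V42/V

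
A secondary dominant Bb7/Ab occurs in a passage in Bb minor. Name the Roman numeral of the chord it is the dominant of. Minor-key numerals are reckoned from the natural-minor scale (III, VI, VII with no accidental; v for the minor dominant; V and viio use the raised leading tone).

iv

The chord is a dominant seventh chord on Bb.
A dominant resolves down a perfect fifth: Bb → Eb. In Bb minor, Eb is scale degree 4, i.e. iv.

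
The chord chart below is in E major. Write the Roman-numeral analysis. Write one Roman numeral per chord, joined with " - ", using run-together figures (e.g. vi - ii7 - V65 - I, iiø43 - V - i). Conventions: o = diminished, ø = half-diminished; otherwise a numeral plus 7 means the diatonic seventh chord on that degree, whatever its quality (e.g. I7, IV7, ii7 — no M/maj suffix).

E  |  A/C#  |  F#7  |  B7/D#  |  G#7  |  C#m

I - IV6 - V7/V - V65 - V7/vi - vi

E: root E is the tonic; major triad there is I.
A/C# has root A, degree 4 in E major, so IV6.
F#7: chromatic; F# is V of V, so V7/V.
B7/D#: dominant seventh chord on B = scale degree 5 → V65.
G#7 is the secondary dominant of vi (dominant seventh chord on G#): V7/vi.
C#m has root C#, degree 6 in E major, so vi.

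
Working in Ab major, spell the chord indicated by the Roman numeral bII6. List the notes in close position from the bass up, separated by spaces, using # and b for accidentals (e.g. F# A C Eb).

Db Fb Bbb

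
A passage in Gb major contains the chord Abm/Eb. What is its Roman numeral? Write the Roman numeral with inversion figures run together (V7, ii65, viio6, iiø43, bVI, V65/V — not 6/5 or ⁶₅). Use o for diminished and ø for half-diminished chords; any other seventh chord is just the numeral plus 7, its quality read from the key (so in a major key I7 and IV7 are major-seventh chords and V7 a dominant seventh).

Stacked in thirds the chord is Ab-Cb-Eb: a minor triad on Ab.
In Gb major, Ab is the supertonic; the diatonic minor triad there is ii.
With Eb in the bass the chord is in second inversion, so the figured bass is 64.

ii64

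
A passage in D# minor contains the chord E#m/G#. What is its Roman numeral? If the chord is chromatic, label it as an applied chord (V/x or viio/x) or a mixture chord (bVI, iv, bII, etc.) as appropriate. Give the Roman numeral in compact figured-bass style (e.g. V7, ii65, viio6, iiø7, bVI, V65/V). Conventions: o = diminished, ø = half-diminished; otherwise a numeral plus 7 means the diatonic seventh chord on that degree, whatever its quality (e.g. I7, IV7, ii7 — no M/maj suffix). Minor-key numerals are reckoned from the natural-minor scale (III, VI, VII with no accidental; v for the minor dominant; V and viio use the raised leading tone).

ii6

The pitches E#-G#-B# form a minor triad rooted on E#.
E# is the second degree of D# minor. This is the minor supertonic, borrowed from the parallel major (the Dorian ii).
With G# in the bass the chord is in first inversion, so the figured bass is 6.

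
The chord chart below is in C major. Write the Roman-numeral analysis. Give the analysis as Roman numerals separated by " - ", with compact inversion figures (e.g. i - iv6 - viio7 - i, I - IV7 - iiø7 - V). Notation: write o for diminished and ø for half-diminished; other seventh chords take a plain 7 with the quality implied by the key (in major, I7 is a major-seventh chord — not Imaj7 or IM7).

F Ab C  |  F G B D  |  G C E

F-Ab-C is non-diatonic — iv, a mixture chord from C minor.
F-G-B-D has root G, degree 5 in C major, so V42.
G-C-E: major triad on C = scale degree 1 → I64.

iv - V42 - I64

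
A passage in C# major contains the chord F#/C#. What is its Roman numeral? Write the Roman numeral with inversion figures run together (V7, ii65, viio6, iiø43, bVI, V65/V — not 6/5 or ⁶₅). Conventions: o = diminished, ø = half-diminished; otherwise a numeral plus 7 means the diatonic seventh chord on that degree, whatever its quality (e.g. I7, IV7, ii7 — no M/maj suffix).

The pitches F#-A#-C# form a major triad rooted on F#.
In C# major, F# is the subdominant; the diatonic major triad there is IV.
With C# in the bass the chord is in second inversion, so the figured bass is 64.

IV64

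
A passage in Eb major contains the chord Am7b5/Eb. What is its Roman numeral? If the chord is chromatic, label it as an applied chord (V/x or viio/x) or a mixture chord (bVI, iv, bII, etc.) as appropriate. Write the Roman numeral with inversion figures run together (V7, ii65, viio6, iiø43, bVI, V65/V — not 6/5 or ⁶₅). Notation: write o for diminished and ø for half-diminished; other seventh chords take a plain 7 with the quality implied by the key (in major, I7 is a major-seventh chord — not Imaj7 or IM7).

The pitches A-C-Eb-G form a half-diminished seventh chord rooted on A.
A sits a half step below Bb (V in Eb major); a diminished chord there is the applied leading-tone chord of V.
With Eb in the bass the chord is in second inversion, so the figured bass is 43.

viiø43/V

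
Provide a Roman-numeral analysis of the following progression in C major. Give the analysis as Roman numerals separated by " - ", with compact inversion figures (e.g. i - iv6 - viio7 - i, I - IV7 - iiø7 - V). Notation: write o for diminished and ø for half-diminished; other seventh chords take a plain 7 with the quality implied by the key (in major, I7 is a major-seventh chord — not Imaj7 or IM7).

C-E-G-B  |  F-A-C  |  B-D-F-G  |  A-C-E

C-E-G-B has root C, degree 1 in C major, so I7.
F-A-C has root F, degree 4 in C major, so IV.
B-D-F-G: dominant seventh chord on G = scale degree 5 → V65.
A-C-E: minor triad on A = scale degree 6 → vi.

I7 - IV - V65 - vi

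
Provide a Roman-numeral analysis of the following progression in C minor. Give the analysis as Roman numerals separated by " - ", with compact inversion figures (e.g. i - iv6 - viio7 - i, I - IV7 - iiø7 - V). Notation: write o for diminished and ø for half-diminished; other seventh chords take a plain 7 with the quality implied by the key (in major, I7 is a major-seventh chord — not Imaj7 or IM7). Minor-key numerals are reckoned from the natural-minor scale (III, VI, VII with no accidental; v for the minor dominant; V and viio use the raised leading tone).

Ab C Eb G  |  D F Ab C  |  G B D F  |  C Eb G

VI7 - iiø7 - V7 - i

Ab-C-Eb-G has root Ab, degree 6 in C minor, so VI7.
D-F-Ab-C has root D, degree 2 in C minor, so iiø7.
G-B-D-F: dominant seventh chord on G = scale degree 5 → V7.
C-Eb-G: root C is the tonic; minor triad there is i.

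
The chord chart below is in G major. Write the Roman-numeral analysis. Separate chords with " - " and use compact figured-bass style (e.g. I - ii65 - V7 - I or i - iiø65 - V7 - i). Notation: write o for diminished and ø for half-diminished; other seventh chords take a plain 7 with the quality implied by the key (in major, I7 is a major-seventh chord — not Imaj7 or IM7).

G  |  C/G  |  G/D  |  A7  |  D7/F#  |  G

I - IV64 - I64 - V7/V - V65 - I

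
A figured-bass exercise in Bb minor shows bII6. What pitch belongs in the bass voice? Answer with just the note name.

bII in Bb minor has root Cb; the chord is Cb-Eb-Gb.
The figure 6 means first inversion — the third is in the bass.

Eb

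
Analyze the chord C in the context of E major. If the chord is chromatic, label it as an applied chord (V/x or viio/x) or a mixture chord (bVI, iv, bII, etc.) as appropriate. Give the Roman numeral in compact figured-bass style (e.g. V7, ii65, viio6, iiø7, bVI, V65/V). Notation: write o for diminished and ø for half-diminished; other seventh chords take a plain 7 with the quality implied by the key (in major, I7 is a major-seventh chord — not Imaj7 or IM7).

bVI

Stacked in thirds the chord is C-E-G: a major triad on C.
C is the lowered sixth degree of E major (diatonic 6 would be C#). This is a major triad on the lowered sixth degree, borrowed from the parallel minor.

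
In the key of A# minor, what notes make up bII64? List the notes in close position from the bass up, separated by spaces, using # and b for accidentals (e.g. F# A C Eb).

F# B D#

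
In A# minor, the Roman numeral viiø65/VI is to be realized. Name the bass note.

G#

The applied chord viiø65/VI is rooted on E#: E#-G#-B-D#.
The figure 65 means first inversion — the third is in the bass.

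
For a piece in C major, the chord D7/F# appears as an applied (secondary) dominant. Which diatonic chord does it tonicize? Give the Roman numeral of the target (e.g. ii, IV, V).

V

The chord is a dominant seventh chord on D.
A dominant resolves down a perfect fifth: D → G. In C major, G is scale degree 5, i.e. V.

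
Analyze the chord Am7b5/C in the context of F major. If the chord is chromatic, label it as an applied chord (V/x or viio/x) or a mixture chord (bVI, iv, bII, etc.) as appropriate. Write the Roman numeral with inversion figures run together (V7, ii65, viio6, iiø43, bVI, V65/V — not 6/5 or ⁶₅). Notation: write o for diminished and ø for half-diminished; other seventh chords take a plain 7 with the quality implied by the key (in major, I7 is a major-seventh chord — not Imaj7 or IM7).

viiø65/IV

Stacked in thirds the chord is A-C-Eb-G: a half-diminished seventh chord on A.
A sits a half step below Bb (IV in F major); a diminished chord there is the applied leading-tone chord of IV.
With C in the bass the chord is in first inversion, so the figured bass is 65.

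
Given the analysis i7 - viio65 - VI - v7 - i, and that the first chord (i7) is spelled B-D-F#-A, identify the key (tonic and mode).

The chord Bm7 is a minor seventh chord rooted on B; its label is i7.
If B is scale degree 1 and the mode makes that degree carry a minor seventh chord, the tonic is B and the mode is minor.

B minor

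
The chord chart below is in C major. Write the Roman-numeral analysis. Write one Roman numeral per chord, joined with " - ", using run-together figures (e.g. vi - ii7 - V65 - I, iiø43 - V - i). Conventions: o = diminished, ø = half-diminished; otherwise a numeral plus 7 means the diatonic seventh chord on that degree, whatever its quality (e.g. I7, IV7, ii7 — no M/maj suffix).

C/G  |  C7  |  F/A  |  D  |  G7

C/G: root C is the tonic; major triad there is I64.
C7: a dominant seventh chord on C, the applied dominant of IV → V7/IV.
F/A has root F, degree 4 in C major, so IV6.
D: chromatic; D is V of V, so V/V.
G7: dominant seventh chord on G = scale degree 5 → V7.

I64 - V7/IV - IV6 - V/V - V7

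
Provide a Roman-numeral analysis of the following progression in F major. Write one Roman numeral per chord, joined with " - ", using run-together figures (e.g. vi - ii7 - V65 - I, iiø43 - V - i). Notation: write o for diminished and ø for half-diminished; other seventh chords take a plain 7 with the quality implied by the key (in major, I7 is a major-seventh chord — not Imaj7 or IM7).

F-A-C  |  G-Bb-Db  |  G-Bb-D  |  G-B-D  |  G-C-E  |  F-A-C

F-A-C has root F, degree 1 in F major, so I.
G-Bb-Db: G with this quality isn't in the key; it's iio, borrowed from the parallel minor.
G-Bb-D has root G, degree 2 in F major, so ii.
G-B-D: chromatic; G is V of V, so V/V.
G-C-E has root C, degree 5 in F major, so V64.
F-A-C: root F is the tonic; major triad there is I.

I - iio - ii - V/V - V64 - I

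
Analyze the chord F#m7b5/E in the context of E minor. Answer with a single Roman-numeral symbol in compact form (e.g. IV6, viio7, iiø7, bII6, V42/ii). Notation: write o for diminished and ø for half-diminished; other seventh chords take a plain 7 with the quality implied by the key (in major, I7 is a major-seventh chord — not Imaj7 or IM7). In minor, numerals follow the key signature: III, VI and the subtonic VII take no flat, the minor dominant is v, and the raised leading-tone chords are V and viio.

Stacked in thirds the chord is F#-A-C-E: a half-diminished seventh chord on F#.
F# is scale degree 2 in E minor, and a half-diminished seventh chord on that degree is written iiø7.
With E in the bass the chord is in third inversion, so the figured bass is 42.

iiø42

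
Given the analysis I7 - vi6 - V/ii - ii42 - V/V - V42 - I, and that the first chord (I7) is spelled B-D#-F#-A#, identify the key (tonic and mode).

B major

The anchor chord is a major seventh chord on B, labeled I7.
If B is scale degree 1 and the mode makes that degree carry a major seventh chord, the tonic is B and the mode is major.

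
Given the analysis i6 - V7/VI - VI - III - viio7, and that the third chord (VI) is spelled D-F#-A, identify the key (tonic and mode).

F# minor

The chord D is a major triad rooted on D; its label is VI.
If D is scale degree 6 and the mode makes that degree carry a major triad, the tonic is F# and the mode is minor.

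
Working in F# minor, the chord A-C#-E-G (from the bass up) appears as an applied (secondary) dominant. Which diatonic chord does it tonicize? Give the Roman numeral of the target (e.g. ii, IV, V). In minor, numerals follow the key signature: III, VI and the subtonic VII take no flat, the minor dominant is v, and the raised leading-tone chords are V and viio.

VI

The chord is a dominant seventh chord on A.
A dominant resolves down a perfect fifth: A → D. In F# minor, D is scale degree 6, i.e. VI.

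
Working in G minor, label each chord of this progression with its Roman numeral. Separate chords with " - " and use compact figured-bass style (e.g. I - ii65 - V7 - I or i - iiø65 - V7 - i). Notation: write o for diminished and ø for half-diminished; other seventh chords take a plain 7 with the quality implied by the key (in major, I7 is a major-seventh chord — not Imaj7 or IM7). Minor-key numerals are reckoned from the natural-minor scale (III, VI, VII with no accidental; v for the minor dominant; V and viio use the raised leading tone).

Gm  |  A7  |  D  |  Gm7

Gm has root G, degree 1 in G minor, so i.
A7: chromatic; A is V of V, so V7/V.
D: root D is the dominant; major triad there is V.
Gm7 has root G, degree 1 in G minor, so i7.

i - V7/V - V - i7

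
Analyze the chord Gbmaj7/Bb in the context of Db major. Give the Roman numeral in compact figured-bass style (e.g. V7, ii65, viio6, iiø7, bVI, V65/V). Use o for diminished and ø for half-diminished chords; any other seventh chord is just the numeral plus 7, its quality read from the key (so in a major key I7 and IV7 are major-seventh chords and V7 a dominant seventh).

The pitches Gb-Bb-Db-F form a major seventh chord rooted on Gb.
In Db major, Gb is the subdominant; the diatonic major seventh chord there is IV7.
With Bb in the bass the chord is in first inversion, so the figured bass is 65.

IV65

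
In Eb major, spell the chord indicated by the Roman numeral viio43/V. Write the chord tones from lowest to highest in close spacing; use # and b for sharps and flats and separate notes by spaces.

viio43/V is a secondary leading-tone chord. The target V is Bb in Eb major; the applied chord is rooted a semitone below, on A.
Building a fully diminished seventh chord on A gives A-C-Eb-Gb.
With the 43 figure the chord is in second inversion; from the bass Eb upward in close position it reads Eb-Gb-A-C.

Eb Gb A C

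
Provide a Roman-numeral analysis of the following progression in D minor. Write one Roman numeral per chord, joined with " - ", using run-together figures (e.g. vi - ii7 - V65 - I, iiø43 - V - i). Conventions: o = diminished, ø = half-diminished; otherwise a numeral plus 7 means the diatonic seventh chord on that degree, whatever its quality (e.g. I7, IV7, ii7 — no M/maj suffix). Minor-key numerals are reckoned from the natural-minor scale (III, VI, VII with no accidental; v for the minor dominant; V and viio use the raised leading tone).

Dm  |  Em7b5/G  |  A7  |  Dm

i - iiø65 - V7 - i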